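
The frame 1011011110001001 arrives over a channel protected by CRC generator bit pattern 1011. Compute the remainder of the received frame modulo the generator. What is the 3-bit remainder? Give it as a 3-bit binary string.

Modulo-2 division of 1011011110001001 by 1011:
  pos 0: 1011 XOR 1011 = 0000
  pos 5: 1111 XOR 1011 = 0100
  pos 6: 1000 XOR 1011 = 0011
  pos 8: 1100 XOR 1011 = 0111
  pos 9: 1111 XOR 1011 = 0100
  pos 10: 1000 XOR 1011 = 0011
  pos 12: 1101 XOR 1011 = 0110
Remainder = 110 (nonzero — an error is detected).

110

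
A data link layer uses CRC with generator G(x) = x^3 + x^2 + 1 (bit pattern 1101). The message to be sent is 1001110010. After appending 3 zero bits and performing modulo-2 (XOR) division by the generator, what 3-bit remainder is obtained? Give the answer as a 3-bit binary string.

011

Append 3 zeros: 1001110010000. Divide by 1101 (XOR where the leading bit is 1):
  pos 0: 1001 XOR 1101 = 0100
  pos 1: 1001 XOR 1101 = 0100
  pos 2: 1001 XOR 1101 = 0100
  pos 3: 1000 XOR 1101 = 0101
  pos 4: 1010 XOR 1101 = 0111
  pos 5: 1111 XOR 1101 = 0010
  pos 7: 1000 XOR 1101 = 0101
  pos 8: 1010 XOR 1101 = 0111
  pos 9: 1110 XOR 1101 = 0011
Remainder (last 3 bits) = 011. This is the CRC / FCS.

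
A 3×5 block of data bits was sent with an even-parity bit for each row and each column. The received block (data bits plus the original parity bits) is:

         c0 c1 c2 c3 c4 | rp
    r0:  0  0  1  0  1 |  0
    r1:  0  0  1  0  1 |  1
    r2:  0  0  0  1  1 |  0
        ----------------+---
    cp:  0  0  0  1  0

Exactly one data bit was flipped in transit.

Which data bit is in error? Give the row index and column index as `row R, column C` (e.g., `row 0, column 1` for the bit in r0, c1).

row 1, column 4

Recompute each row's even parity and compare to rp:
  r0: data parity 0, sent rp 0 → ok
  r1: data parity 0, sent rp 1 → mismatch
  r2: data parity 0, sent rp 0 → ok
Recompute each column's even parity and compare to cp:
  c0: data parity 0, sent cp 0 → ok
  c1: data parity 0, sent cp 0 → ok
  c2: data parity 0, sent cp 0 → ok
  c3: data parity 1, sent cp 1 → ok
  c4: data parity 1, sent cp 0 → mismatch
Exactly one row (r1) and one column (c4) fail → the flipped bit is at their intersection.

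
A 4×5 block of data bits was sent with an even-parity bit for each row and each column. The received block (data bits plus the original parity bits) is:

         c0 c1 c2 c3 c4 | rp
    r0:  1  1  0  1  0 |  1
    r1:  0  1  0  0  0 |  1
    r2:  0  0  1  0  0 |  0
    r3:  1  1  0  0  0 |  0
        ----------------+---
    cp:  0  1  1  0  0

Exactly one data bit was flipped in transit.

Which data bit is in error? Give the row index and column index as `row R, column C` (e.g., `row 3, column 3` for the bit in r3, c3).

Recompute each row's even parity and compare to rp:
  r0: data parity 1, sent rp 1 → ok
  r1: data parity 1, sent rp 1 → ok
  r2: data parity 1, sent rp 0 → mismatch
  r3: data parity 0, sent rp 0 → ok
Recompute each column's even parity and compare to cp:
  c0: data parity 0, sent cp 0 → ok
  c1: data parity 1, sent cp 1 → ok
  c2: data parity 1, sent cp 1 → ok
  c3: data parity 1, sent cp 0 → mismatch
  c4: data parity 0, sent cp 0 → ok
Exactly one row (r2) and one column (c3) fail → the flipped bit is at their intersection.

row 2, column 3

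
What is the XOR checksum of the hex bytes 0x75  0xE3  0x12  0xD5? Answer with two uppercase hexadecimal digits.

XOR the bytes together:
  start with 0x75
  0x75 ⊕ 0xE3 = 0x96
  0x96 ⊕ 0x12 = 0x84
  0x84 ⊕ 0xD5 = 0x51

51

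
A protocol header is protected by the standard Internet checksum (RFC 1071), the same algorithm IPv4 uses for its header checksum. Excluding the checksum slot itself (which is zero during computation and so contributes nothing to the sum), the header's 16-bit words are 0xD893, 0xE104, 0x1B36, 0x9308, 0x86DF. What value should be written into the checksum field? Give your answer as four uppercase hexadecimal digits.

One's-complement addition (fold any carry out of bit 15 back into bit 0):
  0xD893 + 0xE104 = 0x1B997 → wrap carry → 0xB998
  0xB998 + 0x1B36 = 0x0D4CE
  0xD4CE + 0x9308 = 0x167D6 → wrap carry → 0x67D7
  0x67D7 + 0x86DF = 0x0EEB6
One's-complement sum = 0xEEB6.
Checksum = ~0xEEB6 & 0xFFFF = 0x1149.

1149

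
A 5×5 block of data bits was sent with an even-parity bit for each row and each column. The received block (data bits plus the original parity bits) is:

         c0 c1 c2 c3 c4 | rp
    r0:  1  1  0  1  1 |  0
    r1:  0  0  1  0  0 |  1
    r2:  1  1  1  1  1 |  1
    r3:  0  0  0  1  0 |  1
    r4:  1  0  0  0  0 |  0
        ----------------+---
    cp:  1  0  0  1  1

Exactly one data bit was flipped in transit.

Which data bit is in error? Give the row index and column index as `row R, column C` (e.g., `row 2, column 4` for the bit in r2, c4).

row 4, column 4

Recompute each row's even parity and compare to rp:
  r0: data parity 0, sent rp 0 → ok
  r1: data parity 1, sent rp 1 → ok
  r2: data parity 1, sent rp 1 → ok
  r3: data parity 1, sent rp 1 → ok
  r4: data parity 1, sent rp 0 → mismatch
Recompute each column's even parity and compare to cp:
  c0: data parity 1, sent cp 1 → ok
  c1: data parity 0, sent cp 0 → ok
  c2: data parity 0, sent cp 0 → ok
  c3: data parity 1, sent cp 1 → ok
  c4: data parity 0, sent cp 1 → mismatch
Exactly one row (r4) and one column (c4) fail → the flipped bit is at their intersection.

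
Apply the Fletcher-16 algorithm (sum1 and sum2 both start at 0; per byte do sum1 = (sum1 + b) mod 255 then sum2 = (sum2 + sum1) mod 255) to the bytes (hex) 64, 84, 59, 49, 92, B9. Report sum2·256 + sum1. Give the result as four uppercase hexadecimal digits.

Running sums (mod 255):
  after byte 0 (64): sum1=100, sum2=100
  after byte 1 (84): sum1=232, sum2=77
  after byte 2 (59): sum1=66, sum2=143
  after byte 3 (49): sum1=139, sum2=27
  after byte 4 (92): sum1=30, sum2=57
  after byte 5 (B9): sum1=215, sum2=17
Checksum = sum2·256 + sum1 = 17·256 + 215 = 4567 = 0x11D7.

11D7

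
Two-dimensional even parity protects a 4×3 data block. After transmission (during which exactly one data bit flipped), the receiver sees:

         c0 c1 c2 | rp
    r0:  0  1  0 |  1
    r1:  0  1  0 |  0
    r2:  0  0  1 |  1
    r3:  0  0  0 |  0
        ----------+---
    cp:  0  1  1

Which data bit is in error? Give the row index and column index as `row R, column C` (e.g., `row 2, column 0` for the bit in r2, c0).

row 1, column 1

Recompute each row's even parity and compare to rp:
  r0: data parity 1, sent rp 1 → ok
  r1: data parity 1, sent rp 0 → mismatch
  r2: data parity 1, sent rp 1 → ok
  r3: data parity 0, sent rp 0 → ok
Recompute each column's even parity and compare to cp:
  c0: data parity 0, sent cp 0 → ok
  c1: data parity 0, sent cp 1 → mismatch
  c2: data parity 1, sent cp 1 → ok
Exactly one row (r1) and one column (c1) fail → the flipped bit is at their intersection.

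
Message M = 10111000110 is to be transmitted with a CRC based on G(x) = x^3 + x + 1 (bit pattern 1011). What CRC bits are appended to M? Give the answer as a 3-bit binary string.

Append 3 zeros: 10111000110000. Divide by 1011 (XOR where the leading bit is 1):
  pos 0: 1011 XOR 1011 = 0000
  pos 4: 1000 XOR 1011 = 0011
  pos 6: 1111 XOR 1011 = 0100
  pos 7: 1000 XOR 1011 = 0011
  pos 9: 1100 XOR 1011 = 0111
  pos 10: 1110 XOR 1011 = 0101
Remainder (last 3 bits) = 101. This is the CRC / FCS.

101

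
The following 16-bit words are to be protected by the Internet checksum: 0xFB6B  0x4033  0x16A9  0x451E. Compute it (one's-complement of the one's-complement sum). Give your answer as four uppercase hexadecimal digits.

One's-complement addition (fold any carry out of bit 15 back into bit 0):
  0xFB6B + 0x4033 = 0x13B9E → wrap carry → 0x3B9F
  0x3B9F + 0x16A9 = 0x05248
  0x5248 + 0x451E = 0x09766
One's-complement sum = 0x9766.
Checksum = ~0x9766 & 0xFFFF = 0x6899.

6899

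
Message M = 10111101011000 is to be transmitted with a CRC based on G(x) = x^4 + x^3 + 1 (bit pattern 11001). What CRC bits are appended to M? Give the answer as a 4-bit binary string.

Append 4 zeros: 101111010110000000. Divide by 11001 (XOR where the leading bit is 1):
  pos 0: 10111 XOR 11001 = 01110
  pos 1: 11101 XOR 11001 = 00100
  pos 3: 10001 XOR 11001 = 01000
  pos 4: 10000 XOR 11001 = 01001
  pos 5: 10011 XOR 11001 = 01010
  pos 6: 10101 XOR 11001 = 01100
  pos 7: 11000 XOR 11001 = 00001
  pos 11: 10000 XOR 11001 = 01001
  pos 12: 10010 XOR 11001 = 01011
  pos 13: 10110 XOR 11001 = 01111
Remainder (last 4 bits) = 1111. This is the CRC / FCS.

1111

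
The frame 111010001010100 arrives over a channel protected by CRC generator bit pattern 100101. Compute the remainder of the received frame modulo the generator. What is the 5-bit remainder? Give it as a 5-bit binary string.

00000

Modulo-2 division of 111010001010100 by 100101:
  pos 0: 111010 XOR 100101 = 011111
  pos 1: 111110 XOR 100101 = 011011
  pos 2: 110110 XOR 100101 = 010011
  pos 3: 100111 XOR 100101 = 000010
  pos 7: 100101 XOR 100101 = 000000
Remainder = 00000 (zero — the frame passes the CRC check).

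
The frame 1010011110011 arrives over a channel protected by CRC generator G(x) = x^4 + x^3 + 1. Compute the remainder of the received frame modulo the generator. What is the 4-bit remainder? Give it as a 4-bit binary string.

Modulo-2 division of 1010011110011 by 11001:
  pos 0: 10100 XOR 11001 = 01101
  pos 1: 11011 XOR 11001 = 00010
  pos 4: 10111 XOR 11001 = 01110
  pos 5: 11100 XOR 11001 = 00101
  pos 7: 10101 XOR 11001 = 01100
  pos 8: 11001 XOR 11001 = 00000
Remainder = 0000 (zero — the frame passes the CRC check).

0000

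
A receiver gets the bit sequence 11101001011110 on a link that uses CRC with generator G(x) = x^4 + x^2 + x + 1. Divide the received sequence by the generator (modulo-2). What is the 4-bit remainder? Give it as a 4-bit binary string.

0100

Modulo-2 division of 11101001011110 by 10111:
  pos 0: 11101 XOR 10111 = 01010
  pos 1: 10100 XOR 10111 = 00011
  pos 4: 11010 XOR 10111 = 01101
  pos 5: 11011 XOR 10111 = 01100
  pos 6: 11001 XOR 10111 = 01110
  pos 7: 11101 XOR 10111 = 01010
  pos 8: 10101 XOR 10111 = 00010
Remainder = 0100 (nonzero — an error is detected).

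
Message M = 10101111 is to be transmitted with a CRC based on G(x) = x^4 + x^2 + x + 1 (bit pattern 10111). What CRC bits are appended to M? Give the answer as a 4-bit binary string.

Append 4 zeros: 101011110000. Divide by 10111 (XOR where the leading bit is 1):
  pos 0: 10101 XOR 10111 = 00010
  pos 3: 10111 XOR 10111 = 00000
Remainder (last 4 bits) = 0000. This is the CRC / FCS.

0000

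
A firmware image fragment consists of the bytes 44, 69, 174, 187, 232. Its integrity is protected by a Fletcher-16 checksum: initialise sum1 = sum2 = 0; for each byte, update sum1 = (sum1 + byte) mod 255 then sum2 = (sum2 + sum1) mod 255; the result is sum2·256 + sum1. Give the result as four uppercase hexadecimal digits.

Running sums (mod 255):
  after byte 0 (44): sum1=44, sum2=44
  after byte 1 (69): sum1=113, sum2=157
  after byte 2 (174): sum1=32, sum2=189
  after byte 3 (187): sum1=219, sum2=153
  after byte 4 (232): sum1=196, sum2=94
Checksum = sum2·256 + sum1 = 94·256 + 196 = 24260 = 0x5EC4.

5EC4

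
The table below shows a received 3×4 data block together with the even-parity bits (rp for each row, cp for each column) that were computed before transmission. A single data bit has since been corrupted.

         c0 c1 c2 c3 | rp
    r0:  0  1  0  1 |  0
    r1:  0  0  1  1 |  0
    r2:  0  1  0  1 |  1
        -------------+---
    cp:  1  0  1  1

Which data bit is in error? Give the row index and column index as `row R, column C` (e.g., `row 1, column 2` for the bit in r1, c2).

row 2, column 0

Recompute each row's even parity and compare to rp:
  r0: data parity 0, sent rp 0 → ok
  r1: data parity 0, sent rp 0 → ok
  r2: data parity 0, sent rp 1 → mismatch
Recompute each column's even parity and compare to cp:
  c0: data parity 0, sent cp 1 → mismatch
  c1: data parity 0, sent cp 0 → ok
  c2: data parity 1, sent cp 1 → ok
  c3: data parity 1, sent cp 1 → ok
Exactly one row (r2) and one column (c0) fail → the flipped bit is at their intersection.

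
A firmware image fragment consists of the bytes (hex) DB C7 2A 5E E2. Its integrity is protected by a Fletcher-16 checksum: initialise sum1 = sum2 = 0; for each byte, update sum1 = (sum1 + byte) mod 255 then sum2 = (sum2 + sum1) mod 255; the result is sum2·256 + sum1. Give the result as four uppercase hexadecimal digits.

Running sums (mod 255):
  after byte 0 (DB): sum1=219, sum2=219
  after byte 1 (C7): sum1=163, sum2=127
  after byte 2 (2A): sum1=205, sum2=77
  after byte 3 (5E): sum1=44, sum2=121
  after byte 4 (E2): sum1=15, sum2=136
Checksum = sum2·256 + sum1 = 136·256 + 15 = 34831 = 0x880F.

880F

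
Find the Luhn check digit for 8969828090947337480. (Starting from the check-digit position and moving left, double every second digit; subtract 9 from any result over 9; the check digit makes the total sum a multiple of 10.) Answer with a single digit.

Partial digits right→left: 0 8 4 7 3 3 7 4 9 0 9 0 8 2 8 9 6 9 8
Double every second digit counting from the check-digit position (so the 1st, 3rd, 5th, ... of the partial from the right).
  doubled (with −9 where >9): 0 8 6 5 9 9 7 7 3 7 → sum 61
  kept as-is: 8 7 3 4 0 0 2 9 9 → sum 42
Total = 61 + 42 = 103.
Check digit = (10 − (103 mod 10)) mod 10 = 7.

7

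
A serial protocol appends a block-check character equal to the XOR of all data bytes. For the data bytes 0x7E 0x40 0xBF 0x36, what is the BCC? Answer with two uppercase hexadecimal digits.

XOR the bytes together:
  start with 0x7E
  0x7E ⊕ 0x40 = 0x3E
  0x3E ⊕ 0xBF = 0x81
  0x81 ⊕ 0x36 = 0xB7

B7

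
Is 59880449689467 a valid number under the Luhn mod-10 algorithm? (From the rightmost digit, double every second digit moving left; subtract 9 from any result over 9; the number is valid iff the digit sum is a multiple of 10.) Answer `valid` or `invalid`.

From the right, keep odd positions and double even positions (subtract 9 from any doubled value over 9):
  doubled (positions 2,4,...): 3 9 3 8 0 7 1 → sum 31
  kept (positions 1,3,...): 7 4 8 9 4 8 9 → sum 49
Total = 80.
80 mod 10 = 0, so the number is valid.

valid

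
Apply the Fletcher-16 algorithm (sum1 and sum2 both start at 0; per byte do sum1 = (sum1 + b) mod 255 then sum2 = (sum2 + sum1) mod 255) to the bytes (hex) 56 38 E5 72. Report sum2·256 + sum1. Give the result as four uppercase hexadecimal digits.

40E6

Running sums (mod 255):
  after byte 0 (56): sum1=86, sum2=86
  after byte 1 (38): sum1=142, sum2=228
  after byte 2 (E5): sum1=116, sum2=89
  after byte 3 (72): sum1=230, sum2=64
Checksum = sum2·256 + sum1 = 64·256 + 230 = 16614 = 0x40E6.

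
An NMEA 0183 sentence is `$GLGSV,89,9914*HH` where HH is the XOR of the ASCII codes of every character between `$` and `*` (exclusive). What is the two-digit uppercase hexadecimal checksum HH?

4D

XOR the ASCII codes of the payload characters:
  'G' = 0x47 → acc = 0x47
  'L' = 0x4C → acc = 0x0B
  'G' = 0x47 → acc = 0x4C
  'S' = 0x53 → acc = 0x1F
  'V' = 0x56 → acc = 0x49
  ',' = 0x2C → acc = 0x65
  '8' = 0x38 → acc = 0x5D
  '9' = 0x39 → acc = 0x64
  ',' = 0x2C → acc = 0x48
  '9' = 0x39 → acc = 0x71
  '9' = 0x39 → acc = 0x48
  '1' = 0x31 → acc = 0x79
  '4' = 0x34 → acc = 0x4D
Checksum = 0x4D.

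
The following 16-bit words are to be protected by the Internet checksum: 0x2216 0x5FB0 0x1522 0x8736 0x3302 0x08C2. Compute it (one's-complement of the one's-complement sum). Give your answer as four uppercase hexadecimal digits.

One's-complement addition (fold any carry out of bit 15 back into bit 0):
  0x2216 + 0x5FB0 = 0x081C6
  0x81C6 + 0x1522 = 0x096E8
  0x96E8 + 0x8736 = 0x11E1E → wrap carry → 0x1E1F
  0x1E1F + 0x3302 = 0x05121
  0x5121 + 0x08C2 = 0x059E3
One's-complement sum = 0x59E3.
Checksum = ~0x59E3 & 0xFFFF = 0xA61C.

A61C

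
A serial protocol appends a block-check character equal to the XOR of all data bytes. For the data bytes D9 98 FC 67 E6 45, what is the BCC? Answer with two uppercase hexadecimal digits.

XOR the bytes together:
  start with 0xD9
  0xD9 ⊕ 0x98 = 0x41
  0x41 ⊕ 0xFC = 0xBD
  0xBD ⊕ 0x67 = 0xDA
  0xDA ⊕ 0xE6 = 0x3C
  0x3C ⊕ 0x45 = 0x79

79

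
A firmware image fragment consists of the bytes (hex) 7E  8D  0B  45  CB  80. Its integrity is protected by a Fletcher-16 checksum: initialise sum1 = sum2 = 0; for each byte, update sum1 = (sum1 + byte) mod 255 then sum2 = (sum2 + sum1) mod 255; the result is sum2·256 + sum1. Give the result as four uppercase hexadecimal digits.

CEA8

Running sums (mod 255):
  after byte 0 (7E): sum1=126, sum2=126
  after byte 1 (8D): sum1=12, sum2=138
  after byte 2 (0B): sum1=23, sum2=161
  after byte 3 (45): sum1=92, sum2=253
  after byte 4 (CB): sum1=40, sum2=38
  after byte 5 (80): sum1=168, sum2=206
Checksum = sum2·256 + sum1 = 206·256 + 168 = 52904 = 0xCEA8.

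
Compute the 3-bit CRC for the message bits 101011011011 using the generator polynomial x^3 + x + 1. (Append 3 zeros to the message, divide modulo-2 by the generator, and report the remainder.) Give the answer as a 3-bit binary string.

000

Append 3 zeros: 101011011011000. Divide by 1011 (XOR where the leading bit is 1):
  pos 0: 1010 XOR 1011 = 0001
  pos 3: 1110 XOR 1011 = 0101
  pos 4: 1011 XOR 1011 = 0000
  pos 8: 1011 XOR 1011 = 0000
Remainder (last 3 bits) = 000. This is the CRC / FCS.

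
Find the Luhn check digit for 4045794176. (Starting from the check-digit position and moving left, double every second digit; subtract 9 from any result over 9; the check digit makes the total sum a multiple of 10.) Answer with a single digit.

Partial digits right→left: 6 7 1 4 9 7 5 4 0 4
Double every second digit counting from the check-digit position (so the 1st, 3rd, 5th, ... of the partial from the right).
  doubled (with −9 where >9): 3 2 9 1 0 → sum 15
  kept as-is: 7 4 7 4 4 → sum 26
Total = 15 + 26 = 41.
Check digit = (10 − (41 mod 10)) mod 10 = 9.

9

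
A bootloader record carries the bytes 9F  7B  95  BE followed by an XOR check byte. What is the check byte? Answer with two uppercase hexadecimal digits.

XOR the bytes together:
  start with 0x9F
  0x9F ⊕ 0x7B = 0xE4
  0xE4 ⊕ 0x95 = 0x71
  0x71 ⊕ 0xBE = 0xCF

CF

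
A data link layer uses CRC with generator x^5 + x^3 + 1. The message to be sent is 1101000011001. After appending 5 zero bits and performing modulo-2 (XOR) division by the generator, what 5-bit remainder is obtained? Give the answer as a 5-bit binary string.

Append 5 zeros: 110100001100100000. Divide by 101001 (XOR where the leading bit is 1):
  pos 0: 110100 XOR 101001 = 011101
  pos 1: 111010 XOR 101001 = 010011
  pos 2: 100110 XOR 101001 = 001111
  pos 4: 111111 XOR 101001 = 010110
  pos 5: 101100 XOR 101001 = 000101
  pos 8: 101010 XOR 101001 = 000011
  pos 12: 110000 XOR 101001 = 011001
Remainder (last 5 bits) = 11001. This is the CRC / FCS.

11001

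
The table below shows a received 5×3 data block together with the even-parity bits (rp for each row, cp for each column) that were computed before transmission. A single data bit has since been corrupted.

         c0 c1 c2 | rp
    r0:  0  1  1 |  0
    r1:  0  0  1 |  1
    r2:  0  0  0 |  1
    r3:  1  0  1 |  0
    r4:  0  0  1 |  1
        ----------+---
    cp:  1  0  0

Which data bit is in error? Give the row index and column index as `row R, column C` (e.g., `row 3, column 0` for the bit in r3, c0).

Recompute each row's even parity and compare to rp:
  r0: data parity 0, sent rp 0 → ok
  r1: data parity 1, sent rp 1 → ok
  r2: data parity 0, sent rp 1 → mismatch
  r3: data parity 0, sent rp 0 → ok
  r4: data parity 1, sent rp 1 → ok
Recompute each column's even parity and compare to cp:
  c0: data parity 1, sent cp 1 → ok
  c1: data parity 1, sent cp 0 → mismatch
  c2: data parity 0, sent cp 0 → ok
Exactly one row (r2) and one column (c1) fail → the flipped bit is at their intersection.

row 2, column 1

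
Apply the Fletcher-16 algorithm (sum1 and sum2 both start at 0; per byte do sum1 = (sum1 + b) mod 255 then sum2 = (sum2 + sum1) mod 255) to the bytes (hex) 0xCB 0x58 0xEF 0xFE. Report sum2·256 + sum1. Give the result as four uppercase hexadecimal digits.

Running sums (mod 255):
  after byte 0 (0xCB): sum1=203, sum2=203
  after byte 1 (0x58): sum1=36, sum2=239
  after byte 2 (0xEF): sum1=20, sum2=4
  after byte 3 (0xFE): sum1=19, sum2=23
Checksum = sum2·256 + sum1 = 23·256 + 19 = 5907 = 0x1713.

1713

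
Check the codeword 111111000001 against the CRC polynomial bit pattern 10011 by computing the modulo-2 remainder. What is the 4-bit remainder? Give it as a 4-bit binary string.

Modulo-2 division of 111111000001 by 10011:
  pos 0: 11111 XOR 10011 = 01100
  pos 1: 11001 XOR 10011 = 01010
  pos 2: 10100 XOR 10011 = 00111
  pos 4: 11100 XOR 10011 = 01111
  pos 5: 11110 XOR 10011 = 01101
  pos 6: 11010 XOR 10011 = 01001
  pos 7: 10011 XOR 10011 = 00000
Remainder = 0000 (zero — the frame passes the CRC check).

0000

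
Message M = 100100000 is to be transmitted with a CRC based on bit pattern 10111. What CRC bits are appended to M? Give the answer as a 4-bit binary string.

1010

Append 4 zeros: 1001000000000. Divide by 10111 (XOR where the leading bit is 1):
  pos 0: 10010 XOR 10111 = 00101
  pos 2: 10100 XOR 10111 = 00011
  pos 5: 11000 XOR 10111 = 01111
  pos 6: 11110 XOR 10111 = 01001
  pos 7: 10010 XOR 10111 = 00101
Remainder (last 4 bits) = 1010. This is the CRC / FCS.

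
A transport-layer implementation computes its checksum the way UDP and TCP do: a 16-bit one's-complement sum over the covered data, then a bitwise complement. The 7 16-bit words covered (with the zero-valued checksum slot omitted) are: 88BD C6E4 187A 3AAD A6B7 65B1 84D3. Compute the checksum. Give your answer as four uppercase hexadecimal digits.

One's-complement addition (fold any carry out of bit 15 back into bit 0):
  0x88BD + 0xC6E4 = 0x14FA1 → wrap carry → 0x4FA2
  0x4FA2 + 0x187A = 0x0681C
  0x681C + 0x3AAD = 0x0A2C9
  0xA2C9 + 0xA6B7 = 0x14980 → wrap carry → 0x4981
  0x4981 + 0x65B1 = 0x0AF32
  0xAF32 + 0x84D3 = 0x13405 → wrap carry → 0x3406
One's-complement sum = 0x3406.
Checksum = ~0x3406 & 0xFFFF = 0xCBF9.

CBF9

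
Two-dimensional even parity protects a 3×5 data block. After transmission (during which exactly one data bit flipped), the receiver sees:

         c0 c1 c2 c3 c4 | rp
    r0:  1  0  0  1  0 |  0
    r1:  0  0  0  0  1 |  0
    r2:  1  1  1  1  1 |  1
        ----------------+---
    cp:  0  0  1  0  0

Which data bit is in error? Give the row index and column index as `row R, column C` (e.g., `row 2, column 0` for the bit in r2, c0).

Recompute each row's even parity and compare to rp:
  r0: data parity 0, sent rp 0 → ok
  r1: data parity 1, sent rp 0 → mismatch
  r2: data parity 1, sent rp 1 → ok
Recompute each column's even parity and compare to cp:
  c0: data parity 0, sent cp 0 → ok
  c1: data parity 1, sent cp 0 → mismatch
  c2: data parity 1, sent cp 1 → ok
  c3: data parity 0, sent cp 0 → ok
  c4: data parity 0, sent cp 0 → ok
Exactly one row (r1) and one column (c1) fail → the flipped bit is at their intersection.

row 1, column 1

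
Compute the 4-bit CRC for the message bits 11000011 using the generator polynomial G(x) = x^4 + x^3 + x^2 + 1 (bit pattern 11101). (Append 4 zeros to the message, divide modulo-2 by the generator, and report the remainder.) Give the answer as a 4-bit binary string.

Append 4 zeros: 110000110000. Divide by 11101 (XOR where the leading bit is 1):
  pos 0: 11000 XOR 11101 = 00101
  pos 2: 10101 XOR 11101 = 01000
  pos 3: 10001 XOR 11101 = 01100
  pos 4: 11000 XOR 11101 = 00101
  pos 6: 10100 XOR 11101 = 01001
  pos 7: 10010 XOR 11101 = 01111
Remainder (last 4 bits) = 1111. This is the CRC / FCS.

1111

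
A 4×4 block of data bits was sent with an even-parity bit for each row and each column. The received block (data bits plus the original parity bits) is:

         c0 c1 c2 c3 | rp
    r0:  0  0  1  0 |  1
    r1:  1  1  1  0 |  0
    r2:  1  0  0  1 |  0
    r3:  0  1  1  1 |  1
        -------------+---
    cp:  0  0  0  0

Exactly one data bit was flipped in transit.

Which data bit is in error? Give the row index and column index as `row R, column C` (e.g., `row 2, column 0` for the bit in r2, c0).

row 1, column 2

Recompute each row's even parity and compare to rp:
  r0: data parity 1, sent rp 1 → ok
  r1: data parity 1, sent rp 0 → mismatch
  r2: data parity 0, sent rp 0 → ok
  r3: data parity 1, sent rp 1 → ok
Recompute each column's even parity and compare to cp:
  c0: data parity 0, sent cp 0 → ok
  c1: data parity 0, sent cp 0 → ok
  c2: data parity 1, sent cp 0 → mismatch
  c3: data parity 0, sent cp 0 → ok
Exactly one row (r1) and one column (c2) fail → the flipped bit is at their intersection.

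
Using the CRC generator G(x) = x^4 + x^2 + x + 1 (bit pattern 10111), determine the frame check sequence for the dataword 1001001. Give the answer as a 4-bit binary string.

Append 4 zeros: 10010010000. Divide by 10111 (XOR where the leading bit is 1):
  pos 0: 10010 XOR 10111 = 00101
  pos 2: 10101 XOR 10111 = 00010
  pos 5: 10000 XOR 10111 = 00111
Remainder (last 4 bits) = 1110. This is the CRC / FCS.

1110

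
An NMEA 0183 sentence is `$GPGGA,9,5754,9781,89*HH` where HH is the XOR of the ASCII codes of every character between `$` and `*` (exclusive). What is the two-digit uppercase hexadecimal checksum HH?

XOR the ASCII codes of the payload characters:
  'G' = 0x47 → acc = 0x47
  'P' = 0x50 → acc = 0x17
  'G' = 0x47 → acc = 0x50
  'G' = 0x47 → acc = 0x17
  'A' = 0x41 → acc = 0x56
  ',' = 0x2C → acc = 0x7A
  '9' = 0x39 → acc = 0x43
  ',' = 0x2C → acc = 0x6F
  '5' = 0x35 → acc = 0x5A
  '7' = 0x37 → acc = 0x6D
  '5' = 0x35 → acc = 0x58
  '4' = 0x34 → acc = 0x6C
  ',' = 0x2C → acc = 0x40
  '9' = 0x39 → acc = 0x79
  '7' = 0x37 → acc = 0x4E
  '8' = 0x38 → acc = 0x76
  '1' = 0x31 → acc = 0x47
  ',' = 0x2C → acc = 0x6B
  '8' = 0x38 → acc = 0x53
  '9' = 0x39 → acc = 0x6A
Checksum = 0x6A.

6A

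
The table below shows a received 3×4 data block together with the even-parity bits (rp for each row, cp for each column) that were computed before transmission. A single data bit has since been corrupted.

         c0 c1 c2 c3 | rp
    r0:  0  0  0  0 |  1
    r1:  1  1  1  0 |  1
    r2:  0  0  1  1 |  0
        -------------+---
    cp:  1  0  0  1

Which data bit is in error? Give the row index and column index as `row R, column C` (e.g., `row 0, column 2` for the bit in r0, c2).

row 0, column 1

Recompute each row's even parity and compare to rp:
  r0: data parity 0, sent rp 1 → mismatch
  r1: data parity 1, sent rp 1 → ok
  r2: data parity 0, sent rp 0 → ok
Recompute each column's even parity and compare to cp:
  c0: data parity 1, sent cp 1 → ok
  c1: data parity 1, sent cp 0 → mismatch
  c2: data parity 0, sent cp 0 → ok
  c3: data parity 1, sent cp 1 → ok
Exactly one row (r0) and one column (c1) fail → the flipped bit is at their intersection.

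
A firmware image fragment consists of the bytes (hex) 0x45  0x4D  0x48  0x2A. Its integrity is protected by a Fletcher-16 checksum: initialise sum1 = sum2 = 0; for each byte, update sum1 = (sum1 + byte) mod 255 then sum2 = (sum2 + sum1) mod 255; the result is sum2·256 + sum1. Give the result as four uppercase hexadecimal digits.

B705

Running sums (mod 255):
  after byte 0 (0x45): sum1=69, sum2=69
  after byte 1 (0x4D): sum1=146, sum2=215
  after byte 2 (0x48): sum1=218, sum2=178
  after byte 3 (0x2A): sum1=5, sum2=183
Checksum = sum2·256 + sum1 = 183·256 + 5 = 46853 = 0xB705.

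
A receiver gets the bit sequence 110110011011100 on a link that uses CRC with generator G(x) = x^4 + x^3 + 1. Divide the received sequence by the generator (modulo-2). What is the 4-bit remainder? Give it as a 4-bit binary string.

0000

Modulo-2 division of 110110011011100 by 11001:
  pos 0: 11011 XOR 11001 = 00010
  pos 3: 10001 XOR 11001 = 01000
  pos 4: 10001 XOR 11001 = 01000
  pos 5: 10000 XOR 11001 = 01001
  pos 6: 10011 XOR 11001 = 01010
  pos 7: 10101 XOR 11001 = 01100
  pos 8: 11001 XOR 11001 = 00000
Remainder = 0000 (zero — the frame passes the CRC check).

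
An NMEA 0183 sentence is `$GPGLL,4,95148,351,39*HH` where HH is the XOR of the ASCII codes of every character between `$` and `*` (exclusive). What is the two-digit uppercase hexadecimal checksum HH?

68

XOR the ASCII codes of the payload characters:
  'G' = 0x47 → acc = 0x47
  'P' = 0x50 → acc = 0x17
  'G' = 0x47 → acc = 0x50
  'L' = 0x4C → acc = 0x1C
  'L' = 0x4C → acc = 0x50
  ',' = 0x2C → acc = 0x7C
  '4' = 0x34 → acc = 0x48
  ',' = 0x2C → acc = 0x64
  '9' = 0x39 → acc = 0x5D
  '5' = 0x35 → acc = 0x68
  '1' = 0x31 → acc = 0x59
  '4' = 0x34 → acc = 0x6D
  '8' = 0x38 → acc = 0x55
  ',' = 0x2C → acc = 0x79
  '3' = 0x33 → acc = 0x4A
  '5' = 0x35 → acc = 0x7F
  '1' = 0x31 → acc = 0x4E
  ',' = 0x2C → acc = 0x62
  '3' = 0x33 → acc = 0x51
  '9' = 0x39 → acc = 0x68
Checksum = 0x68.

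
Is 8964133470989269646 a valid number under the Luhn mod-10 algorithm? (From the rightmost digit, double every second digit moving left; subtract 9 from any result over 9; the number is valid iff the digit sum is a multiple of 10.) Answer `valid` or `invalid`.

From the right, keep odd positions and double even positions (subtract 9 from any doubled value over 9):
  doubled (positions 2,4,...): 8 9 4 7 0 8 6 8 9 → sum 59
  kept (positions 1,3,...): 6 6 6 9 9 7 3 1 6 8 → sum 61
Total = 120.
120 mod 10 = 0, so the number is valid.

valid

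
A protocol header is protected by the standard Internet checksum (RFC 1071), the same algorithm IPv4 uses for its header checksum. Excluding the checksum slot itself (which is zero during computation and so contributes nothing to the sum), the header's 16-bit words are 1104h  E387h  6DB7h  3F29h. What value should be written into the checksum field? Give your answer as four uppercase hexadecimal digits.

One's-complement addition (fold any carry out of bit 15 back into bit 0):
  0x1104 + 0xE387 = 0x0F48B
  0xF48B + 0x6DB7 = 0x16242 → wrap carry → 0x6243
  0x6243 + 0x3F29 = 0x0A16C
One's-complement sum = 0xA16C.
Checksum = ~0xA16C & 0xFFFF = 0x5E93.

5E93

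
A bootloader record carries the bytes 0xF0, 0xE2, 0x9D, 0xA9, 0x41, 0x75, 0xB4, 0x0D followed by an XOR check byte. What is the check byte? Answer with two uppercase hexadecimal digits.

XOR the bytes together:
  start with 0xF0
  0xF0 ⊕ 0xE2 = 0x12
  0x12 ⊕ 0x9D = 0x8F
  0x8F ⊕ 0xA9 = 0x26
  0x26 ⊕ 0x41 = 0x67
  0x67 ⊕ 0x75 = 0x12
  0x12 ⊕ 0xB4 = 0xA6
  0xA6 ⊕ 0x0D = 0xAB

AB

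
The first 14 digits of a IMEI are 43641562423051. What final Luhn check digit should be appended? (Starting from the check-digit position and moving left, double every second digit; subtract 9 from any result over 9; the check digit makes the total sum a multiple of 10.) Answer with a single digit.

6

Partial digits right→left: 1 5 0 3 2 4 2 6 5 1 4 6 3 4
Double every second digit counting from the check-digit position (so the 1st, 3rd, 5th, ... of the partial from the right).
  doubled (with −9 where >9): 2 0 4 4 1 8 6 → sum 25
  kept as-is: 5 3 4 6 1 6 4 → sum 29
Total = 25 + 29 = 54.
Check digit = (10 − (54 mod 10)) mod 10 = 6.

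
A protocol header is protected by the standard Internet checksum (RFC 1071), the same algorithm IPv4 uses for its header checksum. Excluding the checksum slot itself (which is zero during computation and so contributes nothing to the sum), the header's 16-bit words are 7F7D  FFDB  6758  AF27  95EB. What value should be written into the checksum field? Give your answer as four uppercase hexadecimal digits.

One's-complement addition (fold any carry out of bit 15 back into bit 0):
  0x7F7D + 0xFFDB = 0x17F58 → wrap carry → 0x7F59
  0x7F59 + 0x6758 = 0x0E6B1
  0xE6B1 + 0xAF27 = 0x195D8 → wrap carry → 0x95D9
  0x95D9 + 0x95EB = 0x12BC4 → wrap carry → 0x2BC5
One's-complement sum = 0x2BC5.
Checksum = ~0x2BC5 & 0xFFFF = 0xD43A.

D43A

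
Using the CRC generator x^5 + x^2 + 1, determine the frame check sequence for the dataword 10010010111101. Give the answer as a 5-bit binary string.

Append 5 zeros: 1001001011110100000. Divide by 100101 (XOR where the leading bit is 1):
  pos 0: 100100 XOR 100101 = 000001
  pos 5: 110111 XOR 100101 = 010010
  pos 6: 100101 XOR 100101 = 000000
  pos 13: 100000 XOR 100101 = 000101
Remainder (last 5 bits) = 00101. This is the CRC / FCS.

00101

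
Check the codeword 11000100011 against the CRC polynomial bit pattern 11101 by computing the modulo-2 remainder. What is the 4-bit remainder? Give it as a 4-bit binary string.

Modulo-2 division of 11000100011 by 11101:
  pos 0: 11000 XOR 11101 = 00101
  pos 2: 10110 XOR 11101 = 01011
  pos 3: 10110 XOR 11101 = 01011
  pos 4: 10110 XOR 11101 = 01011
  pos 5: 10111 XOR 11101 = 01010
  pos 6: 10101 XOR 11101 = 01000
Remainder = 1000 (nonzero — an error is detected).

1000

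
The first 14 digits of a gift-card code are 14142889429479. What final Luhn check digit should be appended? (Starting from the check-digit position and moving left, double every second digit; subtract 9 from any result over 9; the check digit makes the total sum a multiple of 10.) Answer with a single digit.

5

Partial digits right→left: 9 7 4 9 2 4 9 8 8 2 4 1 4 1
Double every second digit counting from the check-digit position (so the 1st, 3rd, 5th, ... of the partial from the right).
  doubled (with −9 where >9): 9 8 4 9 7 8 8 → sum 53
  kept as-is: 7 9 4 8 2 1 1 → sum 32
Total = 53 + 32 = 85.
Check digit = (10 − (85 mod 10)) mod 10 = 5.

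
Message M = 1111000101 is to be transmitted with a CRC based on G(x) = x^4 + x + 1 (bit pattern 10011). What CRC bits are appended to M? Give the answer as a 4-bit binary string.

0100

Append 4 zeros: 11110001010000. Divide by 10011 (XOR where the leading bit is 1):
  pos 0: 11110 XOR 10011 = 01101
  pos 1: 11010 XOR 10011 = 01001
  pos 2: 10010 XOR 10011 = 00001
  pos 6: 11010 XOR 10011 = 01001
  pos 7: 10010 XOR 10011 = 00001
Remainder (last 4 bits) = 0100. This is the CRC / FCS.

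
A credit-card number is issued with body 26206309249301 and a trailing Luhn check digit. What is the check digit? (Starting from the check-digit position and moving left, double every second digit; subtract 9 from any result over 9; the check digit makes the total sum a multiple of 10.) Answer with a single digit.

5

Partial digits right→left: 1 0 3 9 4 2 9 0 3 6 0 2 6 2
Double every second digit counting from the check-digit position (so the 1st, 3rd, 5th, ... of the partial from the right).
  doubled (with −9 where >9): 2 6 8 9 6 0 3 → sum 34
  kept as-is: 0 9 2 0 6 2 2 → sum 21
Total = 34 + 21 = 55.
Check digit = (10 − (55 mod 10)) mod 10 = 5.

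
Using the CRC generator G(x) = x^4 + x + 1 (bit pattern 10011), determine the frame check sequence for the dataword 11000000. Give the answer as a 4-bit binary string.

Append 4 zeros: 110000000000. Divide by 10011 (XOR where the leading bit is 1):
  pos 0: 11000 XOR 10011 = 01011
  pos 1: 10110 XOR 10011 = 00101
  pos 3: 10100 XOR 10011 = 00111
  pos 5: 11100 XOR 10011 = 01111
  pos 6: 11110 XOR 10011 = 01101
  pos 7: 11010 XOR 10011 = 01001
Remainder (last 4 bits) = 1001. This is the CRC / FCS.

1001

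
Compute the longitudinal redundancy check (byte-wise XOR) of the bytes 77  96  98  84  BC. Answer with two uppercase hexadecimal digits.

41

XOR the bytes together:
  start with 0x77
  0x77 ⊕ 0x96 = 0xE1
  0xE1 ⊕ 0x98 = 0x79
  0x79 ⊕ 0x84 = 0xFD
  0xFD ⊕ 0xBC = 0x41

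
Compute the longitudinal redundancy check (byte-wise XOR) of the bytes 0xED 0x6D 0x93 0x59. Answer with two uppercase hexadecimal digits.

4A

XOR the bytes together:
  start with 0xED
  0xED ⊕ 0x6D = 0x80
  0x80 ⊕ 0x93 = 0x13
  0x13 ⊕ 0x59 = 0x4A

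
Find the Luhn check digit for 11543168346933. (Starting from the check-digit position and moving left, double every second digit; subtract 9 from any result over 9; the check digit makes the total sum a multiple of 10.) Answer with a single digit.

1

Partial digits right→left: 3 3 9 6 4 3 8 6 1 3 4 5 1 1
Double every second digit counting from the check-digit position (so the 1st, 3rd, 5th, ... of the partial from the right).
  doubled (with −9 where >9): 6 9 8 7 2 8 2 → sum 42
  kept as-is: 3 6 3 6 3 5 1 → sum 27
Total = 42 + 27 = 69.
Check digit = (10 − (69 mod 10)) mod 10 = 1.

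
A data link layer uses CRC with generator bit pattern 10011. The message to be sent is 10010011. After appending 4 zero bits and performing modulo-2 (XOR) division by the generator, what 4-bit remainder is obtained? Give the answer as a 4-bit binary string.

Append 4 zeros: 100100110000. Divide by 10011 (XOR where the leading bit is 1):
  pos 0: 10010 XOR 10011 = 00001
  pos 4: 10110 XOR 10011 = 00101
  pos 6: 10100 XOR 10011 = 00111
Remainder (last 4 bits) = 1110. This is the CRC / FCS.

1110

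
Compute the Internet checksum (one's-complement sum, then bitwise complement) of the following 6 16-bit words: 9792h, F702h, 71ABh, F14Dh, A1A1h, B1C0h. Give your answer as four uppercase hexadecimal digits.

One's-complement addition (fold any carry out of bit 15 back into bit 0):
  0x9792 + 0xF702 = 0x18E94 → wrap carry → 0x8E95
  0x8E95 + 0x71AB = 0x10040 → wrap carry → 0x0041
  0x0041 + 0xF14D = 0x0F18E
  0xF18E + 0xA1A1 = 0x1932F → wrap carry → 0x9330
  0x9330 + 0xB1C0 = 0x144F0 → wrap carry → 0x44F1
One's-complement sum = 0x44F1.
Checksum = ~0x44F1 & 0xFFFF = 0xBB0E.

BB0E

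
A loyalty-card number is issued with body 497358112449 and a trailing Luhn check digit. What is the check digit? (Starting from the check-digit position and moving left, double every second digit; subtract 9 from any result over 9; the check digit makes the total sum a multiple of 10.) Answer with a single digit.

Partial digits right→left: 9 4 4 2 1 1 8 5 3 7 9 4
Double every second digit counting from the check-digit position (so the 1st, 3rd, 5th, ... of the partial from the right).
  doubled (with −9 where >9): 9 8 2 7 6 9 → sum 41
  kept as-is: 4 2 1 5 7 4 → sum 23
Total = 41 + 23 = 64.
Check digit = (10 − (64 mod 10)) mod 10 = 6.

6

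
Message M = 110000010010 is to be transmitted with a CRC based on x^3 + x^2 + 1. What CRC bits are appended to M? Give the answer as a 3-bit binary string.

001

Append 3 zeros: 110000010010000. Divide by 1101 (XOR where the leading bit is 1):
  pos 0: 1100 XOR 1101 = 0001
  pos 3: 1000 XOR 1101 = 0101
  pos 4: 1011 XOR 1101 = 0110
  pos 5: 1100 XOR 1101 = 0001
  pos 8: 1010 XOR 1101 = 0111
  pos 9: 1110 XOR 1101 = 0011
  pos 11: 1100 XOR 1101 = 0001
Remainder (last 3 bits) = 001. This is the CRC / FCS.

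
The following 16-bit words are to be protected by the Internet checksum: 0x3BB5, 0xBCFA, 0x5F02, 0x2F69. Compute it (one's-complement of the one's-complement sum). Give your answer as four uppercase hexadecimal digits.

78E4

One's-complement addition (fold any carry out of bit 15 back into bit 0):
  0x3BB5 + 0xBCFA = 0x0F8AF
  0xF8AF + 0x5F02 = 0x157B1 → wrap carry → 0x57B2
  0x57B2 + 0x2F69 = 0x0871B
One's-complement sum = 0x871B.
Checksum = ~0x871B & 0xFFFF = 0x78E4.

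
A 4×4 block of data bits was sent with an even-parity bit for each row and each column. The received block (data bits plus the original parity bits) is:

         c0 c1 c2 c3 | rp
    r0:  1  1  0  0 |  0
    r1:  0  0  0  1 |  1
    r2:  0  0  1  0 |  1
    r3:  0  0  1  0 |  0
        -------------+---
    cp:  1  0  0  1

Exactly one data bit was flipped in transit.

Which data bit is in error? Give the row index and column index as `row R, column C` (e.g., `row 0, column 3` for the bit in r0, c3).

row 3, column 1

Recompute each row's even parity and compare to rp:
  r0: data parity 0, sent rp 0 → ok
  r1: data parity 1, sent rp 1 → ok
  r2: data parity 1, sent rp 1 → ok
  r3: data parity 1, sent rp 0 → mismatch
Recompute each column's even parity and compare to cp:
  c0: data parity 1, sent cp 1 → ok
  c1: data parity 1, sent cp 0 → mismatch
  c2: data parity 0, sent cp 0 → ok
  c3: data parity 1, sent cp 1 → ok
Exactly one row (r3) and one column (c1) fail → the flipped bit is at their intersection.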